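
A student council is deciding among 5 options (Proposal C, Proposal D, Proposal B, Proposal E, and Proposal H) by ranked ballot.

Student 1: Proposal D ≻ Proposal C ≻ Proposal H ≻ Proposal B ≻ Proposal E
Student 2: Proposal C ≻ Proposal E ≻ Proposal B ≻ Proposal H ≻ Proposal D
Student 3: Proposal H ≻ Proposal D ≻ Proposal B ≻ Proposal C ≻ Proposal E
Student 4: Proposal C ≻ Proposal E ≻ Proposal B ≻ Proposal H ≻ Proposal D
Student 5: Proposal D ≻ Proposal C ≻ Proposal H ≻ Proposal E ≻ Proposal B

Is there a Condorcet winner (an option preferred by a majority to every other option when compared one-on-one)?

No

Head-to-head results (5 voters total):
Proposal C vs Proposal D: Proposal D wins 3–2.
Proposal C vs Proposal B: Proposal C wins 4–1.
Proposal C vs Proposal E: Proposal C wins 5–0.
Proposal C vs Proposal H: Proposal C wins 4–1.
Proposal D vs Proposal B: Proposal D wins 3–2.
Proposal D vs Proposal E: Proposal D wins 3–2.
Proposal D vs Proposal H: Proposal H wins 3–2.
Proposal B vs Proposal E: Proposal E wins 3–2.
Proposal B vs Proposal H: Proposal H wins 3–2.
Proposal E vs Proposal H: Proposal H wins 3–2.
No candidate beats all others: Proposal C beats Proposal H beats Proposal D beats Proposal C, a majority cycle.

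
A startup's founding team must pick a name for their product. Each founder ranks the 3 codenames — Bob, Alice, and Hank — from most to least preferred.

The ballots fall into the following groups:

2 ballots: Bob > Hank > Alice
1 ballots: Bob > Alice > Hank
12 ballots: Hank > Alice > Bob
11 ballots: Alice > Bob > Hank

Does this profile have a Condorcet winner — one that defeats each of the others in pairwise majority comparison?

No

Head-to-head results (26 voters total):
Bob vs Alice: Alice wins 23–3.
Bob vs Hank: Bob wins 14–12.
Alice vs Hank: Hank wins 14–12.
No candidate beats all others: Bob beats Hank beats Alice beats Bob, a majority cycle.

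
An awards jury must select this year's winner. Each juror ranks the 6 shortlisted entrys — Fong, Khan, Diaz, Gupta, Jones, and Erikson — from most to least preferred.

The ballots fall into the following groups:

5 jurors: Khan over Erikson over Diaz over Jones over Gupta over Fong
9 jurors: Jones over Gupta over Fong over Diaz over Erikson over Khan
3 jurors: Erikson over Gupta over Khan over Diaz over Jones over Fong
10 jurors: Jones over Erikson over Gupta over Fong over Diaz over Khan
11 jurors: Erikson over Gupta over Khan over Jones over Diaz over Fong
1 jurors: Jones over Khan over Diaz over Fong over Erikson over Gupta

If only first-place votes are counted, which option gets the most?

Jones

First-place vote totals:
  Fong: 0
  Khan: 5
  Diaz: 0
  Gupta: 0
  Jones: 20
  Erikson: 14
Jones has the most first-place votes.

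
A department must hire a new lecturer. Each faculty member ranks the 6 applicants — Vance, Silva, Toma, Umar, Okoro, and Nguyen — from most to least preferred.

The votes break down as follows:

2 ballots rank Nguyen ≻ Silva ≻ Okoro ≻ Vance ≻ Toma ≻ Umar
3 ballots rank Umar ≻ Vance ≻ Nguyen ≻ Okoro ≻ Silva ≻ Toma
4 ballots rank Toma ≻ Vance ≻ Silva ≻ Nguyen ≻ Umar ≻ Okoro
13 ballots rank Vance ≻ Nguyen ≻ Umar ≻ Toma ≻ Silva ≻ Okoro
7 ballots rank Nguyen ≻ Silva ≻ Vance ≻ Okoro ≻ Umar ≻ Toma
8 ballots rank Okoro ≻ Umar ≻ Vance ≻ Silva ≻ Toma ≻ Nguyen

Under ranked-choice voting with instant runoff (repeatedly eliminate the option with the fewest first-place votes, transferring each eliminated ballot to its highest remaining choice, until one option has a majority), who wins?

Round 1: Vance 13, Nguyen 9, Okoro 8, Toma 4, Umar 3, Silva 0. Silva has the fewest and is eliminated.
Round 2: Vance 13, Nguyen 9, Okoro 8, Toma 4, Umar 3. Umar has the fewest and is eliminated.
Round 3: Vance 16, Nguyen 9, Okoro 8, Toma 4. Toma has the fewest and is eliminated.
Round 4: Vance 20, Nguyen 9, Okoro 8. Vance has a majority.

Vance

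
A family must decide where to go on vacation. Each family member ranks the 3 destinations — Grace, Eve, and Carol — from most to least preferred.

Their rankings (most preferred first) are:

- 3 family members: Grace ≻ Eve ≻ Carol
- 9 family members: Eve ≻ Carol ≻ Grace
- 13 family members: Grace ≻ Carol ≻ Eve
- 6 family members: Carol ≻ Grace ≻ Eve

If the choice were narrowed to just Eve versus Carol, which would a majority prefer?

Ballots ranking Eve above Carol: 3+9 = 12.
Ballots ranking Carol above Eve: 13+6 = 19.
Carol wins the head-to-head, 19–12.

Carol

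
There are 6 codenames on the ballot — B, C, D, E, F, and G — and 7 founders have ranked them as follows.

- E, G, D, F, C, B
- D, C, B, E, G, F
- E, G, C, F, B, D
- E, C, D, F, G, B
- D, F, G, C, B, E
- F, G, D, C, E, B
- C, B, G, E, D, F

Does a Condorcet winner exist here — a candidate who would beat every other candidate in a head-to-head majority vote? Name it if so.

No Condorcet winner

Head-to-head results (7 voters total):
B vs C: C wins 7–0.
B vs D: D wins 5–2.
B vs E: E wins 4–3.
B vs F: F wins 5–2.
B vs G: G wins 5–2.
C vs D: D wins 4–3.
C vs E: C wins 4–3.
C vs F: C wins 4–3.
C vs G: G wins 4–3.
D vs E: E wins 4–3.
D vs F: D wins 5–2.
D vs G: G wins 4–3.
E vs F: E wins 5–2.
E vs G: E wins 4–3.
F vs G: G wins 4–3.
No candidate beats all others: C beats E beats D beats C, a majority cycle.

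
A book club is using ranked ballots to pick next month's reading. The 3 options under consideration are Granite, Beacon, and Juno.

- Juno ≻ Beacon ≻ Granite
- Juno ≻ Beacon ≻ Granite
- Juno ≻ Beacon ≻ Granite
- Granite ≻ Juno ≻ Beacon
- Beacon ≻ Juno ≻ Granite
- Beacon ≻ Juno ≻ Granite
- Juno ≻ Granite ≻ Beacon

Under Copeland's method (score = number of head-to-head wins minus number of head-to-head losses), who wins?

Juno

Pairwise results:
  Granite vs Beacon: Beacon wins 5–2.
  Granite vs Juno: Juno wins 6–1.
  Beacon vs Juno: Juno wins 5–2.
Copeland scores (wins − losses):
  Granite: 0 − 2 = -2
  Beacon: 1 − 1 = 0
  Juno: 2 − 0 = 2
Juno has the best Copeland score.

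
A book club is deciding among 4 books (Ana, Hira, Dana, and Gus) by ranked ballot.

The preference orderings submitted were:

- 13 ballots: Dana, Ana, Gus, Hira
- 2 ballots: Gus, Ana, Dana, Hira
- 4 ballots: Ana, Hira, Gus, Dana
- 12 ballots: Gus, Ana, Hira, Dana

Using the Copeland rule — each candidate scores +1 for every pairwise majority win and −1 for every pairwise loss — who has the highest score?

Ana

Pairwise results:
  Ana vs Hira: Ana wins 31–0.
  Ana vs Dana: Ana wins 18–13.
  Ana vs Gus: Ana wins 17–14.
  Hira vs Dana: Hira wins 16–15.
  Hira vs Gus: Gus wins 27–4.
  Dana vs Gus: Gus wins 18–13.
Copeland scores (wins − losses):
  Ana: 3 − 0 = 3
  Hira: 1 − 2 = -1
  Dana: 0 − 3 = -3
  Gus: 2 − 1 = 1
Ana has the best Copeland score.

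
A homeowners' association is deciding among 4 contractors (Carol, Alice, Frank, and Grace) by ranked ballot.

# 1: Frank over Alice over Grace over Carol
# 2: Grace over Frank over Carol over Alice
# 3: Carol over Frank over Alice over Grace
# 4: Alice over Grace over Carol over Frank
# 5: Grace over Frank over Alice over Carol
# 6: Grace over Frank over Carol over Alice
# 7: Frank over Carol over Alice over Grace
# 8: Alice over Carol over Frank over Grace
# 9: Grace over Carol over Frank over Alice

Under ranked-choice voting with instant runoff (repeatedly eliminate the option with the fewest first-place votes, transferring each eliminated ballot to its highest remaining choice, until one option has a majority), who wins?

Grace

Round 1: Grace 4, Alice 2, Frank 2, Carol 1. Carol has the fewest and is eliminated.
Round 2: Grace 4, Frank 3, Alice 2. Alice has the fewest and is eliminated.
Round 3: Grace 5, Frank 4. Grace has a majority.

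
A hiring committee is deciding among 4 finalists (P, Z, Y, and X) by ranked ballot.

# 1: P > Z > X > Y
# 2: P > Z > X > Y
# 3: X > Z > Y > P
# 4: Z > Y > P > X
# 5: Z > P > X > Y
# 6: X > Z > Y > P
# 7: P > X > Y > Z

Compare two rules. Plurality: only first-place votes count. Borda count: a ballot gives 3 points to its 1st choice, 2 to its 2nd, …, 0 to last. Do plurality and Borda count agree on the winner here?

Plurality first-place counts: P 3, Z 2, Y 0, X 2 → P.
Borda totals: P 12, Z 14, Y 5, X 11 → Z.
The two rules disagree: plurality picks P, Borda picks Z.

No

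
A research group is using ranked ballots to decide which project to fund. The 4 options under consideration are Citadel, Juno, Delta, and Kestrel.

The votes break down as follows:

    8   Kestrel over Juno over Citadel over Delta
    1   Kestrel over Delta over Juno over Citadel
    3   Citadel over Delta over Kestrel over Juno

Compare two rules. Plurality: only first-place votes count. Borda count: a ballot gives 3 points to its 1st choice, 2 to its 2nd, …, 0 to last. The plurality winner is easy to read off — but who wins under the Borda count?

Plurality first-place counts: Citadel 3, Juno 0, Delta 0, Kestrel 9 → Kestrel.
Borda totals: Citadel 17, Juno 17, Delta 8, Kestrel 30 → Kestrel.

Kestrel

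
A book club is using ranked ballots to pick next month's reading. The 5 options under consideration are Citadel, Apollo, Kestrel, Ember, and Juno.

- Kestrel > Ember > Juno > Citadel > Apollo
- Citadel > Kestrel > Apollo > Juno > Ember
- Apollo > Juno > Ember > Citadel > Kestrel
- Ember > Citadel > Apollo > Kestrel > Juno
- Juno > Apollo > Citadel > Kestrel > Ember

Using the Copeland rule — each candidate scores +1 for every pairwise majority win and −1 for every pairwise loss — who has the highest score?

Apollo

Pairwise results:
  Citadel vs Apollo: Citadel wins 3–2.
  Citadel vs Kestrel: Citadel wins 4–1.
  Citadel vs Ember: Ember wins 3–2.
  Citadel vs Juno: Juno wins 3–2.
  Apollo vs Kestrel: Apollo wins 3–2.
  Apollo vs Ember: Apollo wins 3–2.
  Apollo vs Juno: Apollo wins 3–2.
  Kestrel vs Ember: Kestrel wins 3–2.
  Kestrel vs Juno: Kestrel wins 3–2.
  Ember vs Juno: Juno wins 3–2.
Copeland scores (wins − losses):
  Citadel: 2 − 2 = 0
  Apollo: 3 − 1 = 2
  Kestrel: 2 − 2 = 0
  Ember: 1 − 3 = -2
  Juno: 2 − 2 = 0
Apollo has the best Copeland score.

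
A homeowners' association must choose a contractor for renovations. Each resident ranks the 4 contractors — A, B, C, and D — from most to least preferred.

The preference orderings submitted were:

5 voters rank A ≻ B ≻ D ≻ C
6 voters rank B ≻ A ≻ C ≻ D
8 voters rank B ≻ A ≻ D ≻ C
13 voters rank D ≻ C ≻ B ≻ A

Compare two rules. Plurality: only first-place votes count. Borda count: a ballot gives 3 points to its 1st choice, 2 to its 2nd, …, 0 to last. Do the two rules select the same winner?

Plurality first-place counts: A 5, B 14, C 0, D 13 → B.
Borda totals: A 43, B 65, C 32, D 52 → B.
The two rules agree on B.

Yes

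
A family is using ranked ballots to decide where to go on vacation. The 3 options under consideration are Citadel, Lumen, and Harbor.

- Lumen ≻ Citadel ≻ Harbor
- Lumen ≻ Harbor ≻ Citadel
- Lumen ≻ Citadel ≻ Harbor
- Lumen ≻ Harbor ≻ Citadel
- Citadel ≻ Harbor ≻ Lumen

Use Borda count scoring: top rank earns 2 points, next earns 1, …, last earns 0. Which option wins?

Borda scores:
  Citadel: 1 + 0 + 1 + 0 + 2 = 4
  Lumen: 2 + 2 + 2 + 2 + 0 = 8
  Harbor: 0 + 1 + 0 + 1 + 1 = 3
Lumen has the highest total.

Lumen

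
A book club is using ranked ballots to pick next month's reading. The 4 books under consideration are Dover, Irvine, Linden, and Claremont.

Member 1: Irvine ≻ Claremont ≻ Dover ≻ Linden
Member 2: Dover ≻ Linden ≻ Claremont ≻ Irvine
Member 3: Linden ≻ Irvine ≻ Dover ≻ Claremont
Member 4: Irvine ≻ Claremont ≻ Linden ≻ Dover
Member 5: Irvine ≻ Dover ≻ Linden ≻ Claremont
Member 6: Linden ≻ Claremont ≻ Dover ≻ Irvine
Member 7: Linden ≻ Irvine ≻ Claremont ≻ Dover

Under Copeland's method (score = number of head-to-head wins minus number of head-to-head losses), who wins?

Pairwise results:
  Dover vs Irvine: Irvine wins 5–2.
  Dover vs Linden: Linden wins 4–3.
  Dover vs Claremont: Claremont wins 4–3.
  Irvine vs Linden: Linden wins 4–3.
  Irvine vs Claremont: Irvine wins 5–2.
  Linden vs Claremont: Linden wins 5–2.
Copeland scores (wins − losses):
  Dover: 0 − 3 = -3
  Irvine: 2 − 1 = 1
  Linden: 3 − 0 = 3
  Claremont: 1 − 2 = -1
Linden has the best Copeland score.

Linden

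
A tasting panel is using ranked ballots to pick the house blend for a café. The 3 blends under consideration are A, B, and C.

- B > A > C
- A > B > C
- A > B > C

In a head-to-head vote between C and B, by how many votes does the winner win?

Ballots ranking C above B: 0.
Ballots ranking B above C: 3.
B wins 3–0, a margin of 3.

3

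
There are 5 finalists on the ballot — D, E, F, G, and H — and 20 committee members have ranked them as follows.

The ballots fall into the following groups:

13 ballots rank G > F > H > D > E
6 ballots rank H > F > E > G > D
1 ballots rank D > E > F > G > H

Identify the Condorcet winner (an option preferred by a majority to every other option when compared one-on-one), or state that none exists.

Head-to-head results (20 voters total):
D vs E: D wins 14–6.
D vs F: F wins 19–1.
D vs G: G wins 19–1.
D vs H: H wins 19–1.
E vs F: F wins 19–1.
E vs G: G wins 13–7.
E vs H: H wins 19–1.
F vs G: G wins 13–7.
F vs H: F wins 14–6.
G vs H: G wins 14–6.
G beats each rival — D (19–1), E (13–7), F (13–7), H (14–6) — so G is the Condorcet winner.

G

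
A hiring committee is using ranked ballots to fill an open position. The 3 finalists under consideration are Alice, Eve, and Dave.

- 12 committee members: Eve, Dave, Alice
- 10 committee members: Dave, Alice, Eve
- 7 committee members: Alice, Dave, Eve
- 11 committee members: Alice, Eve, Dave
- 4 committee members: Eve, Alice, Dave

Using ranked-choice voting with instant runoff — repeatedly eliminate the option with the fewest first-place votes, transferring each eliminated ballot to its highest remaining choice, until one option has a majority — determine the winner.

Round 1: Alice 18, Eve 16, Dave 10. Dave has the fewest and is eliminated.
Round 2: Alice 28, Eve 16. Alice has a majority.

Alice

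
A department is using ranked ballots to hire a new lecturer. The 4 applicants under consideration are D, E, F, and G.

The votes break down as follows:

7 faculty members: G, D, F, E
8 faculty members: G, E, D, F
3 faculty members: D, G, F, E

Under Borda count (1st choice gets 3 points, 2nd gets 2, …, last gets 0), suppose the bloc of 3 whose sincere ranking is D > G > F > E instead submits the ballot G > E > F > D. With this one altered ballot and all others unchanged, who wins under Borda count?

Borda totals with the altered ballot: D 22, E 22, F 10, G 54.
The winner is unchanged: still G.

G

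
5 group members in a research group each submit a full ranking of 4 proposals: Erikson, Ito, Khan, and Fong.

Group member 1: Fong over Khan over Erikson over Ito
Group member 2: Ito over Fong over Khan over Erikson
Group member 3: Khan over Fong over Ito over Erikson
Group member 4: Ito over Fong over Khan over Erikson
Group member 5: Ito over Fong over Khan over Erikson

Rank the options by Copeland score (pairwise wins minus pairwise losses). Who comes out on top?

Pairwise results:
  Erikson vs Ito: Ito wins 4–1.
  Erikson vs Khan: Khan wins 5–0.
  Erikson vs Fong: Fong wins 5–0.
  Ito vs Khan: Ito wins 3–2.
  Ito vs Fong: Ito wins 3–2.
  Khan vs Fong: Fong wins 4–1.
Copeland scores (wins − losses):
  Erikson: 0 − 3 = -3
  Ito: 3 − 0 = 3
  Khan: 1 − 2 = -1
  Fong: 2 − 1 = 1
Ito has the best Copeland score.

Ito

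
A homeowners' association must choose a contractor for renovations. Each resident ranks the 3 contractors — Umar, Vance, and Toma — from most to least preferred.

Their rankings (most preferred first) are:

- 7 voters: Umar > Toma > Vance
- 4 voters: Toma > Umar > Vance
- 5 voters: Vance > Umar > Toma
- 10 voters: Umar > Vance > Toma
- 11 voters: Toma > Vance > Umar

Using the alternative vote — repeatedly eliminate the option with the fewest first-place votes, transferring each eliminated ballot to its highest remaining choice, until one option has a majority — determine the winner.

Round 1: Umar 17, Toma 15, Vance 5. Vance has the fewest and is eliminated.
Round 2: Umar 22, Toma 15. Umar has a majority.

Umar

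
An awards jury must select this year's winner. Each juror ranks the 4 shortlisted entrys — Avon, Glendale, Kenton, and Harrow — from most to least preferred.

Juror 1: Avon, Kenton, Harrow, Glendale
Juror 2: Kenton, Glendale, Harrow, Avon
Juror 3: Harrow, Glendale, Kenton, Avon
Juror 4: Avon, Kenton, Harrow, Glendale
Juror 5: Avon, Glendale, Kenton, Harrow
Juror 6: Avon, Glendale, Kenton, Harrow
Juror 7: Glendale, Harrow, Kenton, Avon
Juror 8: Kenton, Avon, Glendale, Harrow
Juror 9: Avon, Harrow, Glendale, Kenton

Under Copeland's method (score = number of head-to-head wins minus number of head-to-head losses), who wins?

Avon

Pairwise results:
  Avon vs Glendale: Avon wins 6–3.
  Avon vs Kenton: Avon wins 5–4.
  Avon vs Harrow: Avon wins 6–3.
  Glendale vs Kenton: Glendale wins 5–4.
  Glendale vs Harrow: Glendale wins 5–4.
  Kenton vs Harrow: Kenton wins 6–3.
Copeland scores (wins − losses):
  Avon: 3 − 0 = 3
  Glendale: 2 − 1 = 1
  Kenton: 1 − 2 = -1
  Harrow: 0 − 3 = -3
Avon has the best Copeland score.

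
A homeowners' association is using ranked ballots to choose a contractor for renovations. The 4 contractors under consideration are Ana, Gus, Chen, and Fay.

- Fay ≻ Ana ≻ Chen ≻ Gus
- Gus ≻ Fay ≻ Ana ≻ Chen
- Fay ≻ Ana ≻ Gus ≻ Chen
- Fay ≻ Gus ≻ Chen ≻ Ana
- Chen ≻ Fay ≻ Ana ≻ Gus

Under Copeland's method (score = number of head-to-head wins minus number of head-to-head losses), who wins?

Pairwise results:
  Ana vs Gus: Ana wins 3–2.
  Ana vs Chen: Ana wins 3–2.
  Ana vs Fay: Fay wins 5–0.
  Gus vs Chen: Gus wins 3–2.
  Gus vs Fay: Fay wins 4–1.
  Chen vs Fay: Fay wins 4–1.
Copeland scores (wins − losses):
  Ana: 2 − 1 = 1
  Gus: 1 − 2 = -1
  Chen: 0 − 3 = -3
  Fay: 3 − 0 = 3
Fay has the best Copeland score.

Fay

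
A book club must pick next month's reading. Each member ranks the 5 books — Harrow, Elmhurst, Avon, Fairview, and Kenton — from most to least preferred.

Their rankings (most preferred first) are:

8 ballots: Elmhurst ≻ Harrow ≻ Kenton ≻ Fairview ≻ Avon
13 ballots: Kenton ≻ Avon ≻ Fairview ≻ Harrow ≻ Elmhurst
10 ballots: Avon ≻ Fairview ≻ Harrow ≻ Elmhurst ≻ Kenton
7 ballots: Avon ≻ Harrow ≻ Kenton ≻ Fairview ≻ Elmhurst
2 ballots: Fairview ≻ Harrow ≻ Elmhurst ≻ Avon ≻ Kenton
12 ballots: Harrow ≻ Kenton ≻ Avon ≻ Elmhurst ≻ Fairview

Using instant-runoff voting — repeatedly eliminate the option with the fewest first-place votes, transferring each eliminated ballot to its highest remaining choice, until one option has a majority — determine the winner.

Round 1: Avon 17, Kenton 13, Harrow 12, Elmhurst 8, Fairview 2. Fairview has the fewest and is eliminated.
Round 2: Avon 17, Harrow 14, Kenton 13, Elmhurst 8. Elmhurst has the fewest and is eliminated.
Round 3: Harrow 22, Avon 17, Kenton 13. Kenton has the fewest and is eliminated.
Round 4: Avon 30, Harrow 22. Avon has a majority.

Avon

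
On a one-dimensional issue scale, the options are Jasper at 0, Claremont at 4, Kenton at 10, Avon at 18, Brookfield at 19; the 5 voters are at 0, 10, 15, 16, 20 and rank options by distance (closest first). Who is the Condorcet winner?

With single-peaked preferences on a line, the Condorcet winner is the candidate closest to the median voter.
The median voter (position 15) is closest to Avon at 18.
Check: Avon vs Jasper — voters closer to Avon: 4 of 5.

Avon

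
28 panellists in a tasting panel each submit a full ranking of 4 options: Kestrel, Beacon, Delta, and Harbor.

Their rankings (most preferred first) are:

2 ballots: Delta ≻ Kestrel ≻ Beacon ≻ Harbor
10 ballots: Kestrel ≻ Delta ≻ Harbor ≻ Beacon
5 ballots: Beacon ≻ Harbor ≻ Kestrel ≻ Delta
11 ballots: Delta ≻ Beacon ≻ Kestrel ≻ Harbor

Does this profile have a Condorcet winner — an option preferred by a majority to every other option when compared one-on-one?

Head-to-head results (28 voters total):
Kestrel vs Beacon: Beacon wins 16–12.
Kestrel vs Delta: Kestrel wins 15–13.
Kestrel vs Harbor: Kestrel wins 23–5.
Beacon vs Delta: Delta wins 23–5.
Beacon vs Harbor: Beacon wins 18–10.
Delta vs Harbor: Delta wins 23–5.
No candidate beats all others: Kestrel beats Delta beats Beacon beats Kestrel, a majority cycle.

No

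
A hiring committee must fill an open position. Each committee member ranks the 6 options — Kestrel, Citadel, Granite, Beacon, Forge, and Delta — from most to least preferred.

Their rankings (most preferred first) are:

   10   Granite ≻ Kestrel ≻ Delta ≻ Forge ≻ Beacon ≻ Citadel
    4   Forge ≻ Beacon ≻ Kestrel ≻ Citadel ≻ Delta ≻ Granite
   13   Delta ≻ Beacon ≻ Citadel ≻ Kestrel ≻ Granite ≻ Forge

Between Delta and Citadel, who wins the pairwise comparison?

Ballots ranking Delta above Citadel: 10+13 = 23.
Ballots ranking Citadel above Delta: 4.
Delta wins the head-to-head, 23–4.

Delta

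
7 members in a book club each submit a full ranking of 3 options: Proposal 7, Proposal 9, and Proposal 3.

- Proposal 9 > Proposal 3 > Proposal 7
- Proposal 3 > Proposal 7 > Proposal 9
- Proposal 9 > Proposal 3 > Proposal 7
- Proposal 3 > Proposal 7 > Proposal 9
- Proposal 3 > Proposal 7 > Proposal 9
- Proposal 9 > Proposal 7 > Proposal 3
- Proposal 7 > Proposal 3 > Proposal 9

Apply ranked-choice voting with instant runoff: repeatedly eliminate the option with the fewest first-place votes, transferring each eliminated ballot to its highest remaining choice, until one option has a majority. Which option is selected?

Proposal 3

Round 1: Proposal 9 3, Proposal 3 3, Proposal 7 1. Proposal 7 has the fewest and is eliminated.
Round 2: Proposal 3 4, Proposal 9 3. Proposal 3 has a majority.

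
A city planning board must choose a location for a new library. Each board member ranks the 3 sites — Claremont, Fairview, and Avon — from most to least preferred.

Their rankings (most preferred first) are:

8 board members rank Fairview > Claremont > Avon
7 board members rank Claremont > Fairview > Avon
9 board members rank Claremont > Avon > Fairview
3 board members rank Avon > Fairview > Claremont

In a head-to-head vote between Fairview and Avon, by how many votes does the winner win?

Ballots ranking Fairview above Avon: 8+7 = 15.
Ballots ranking Avon above Fairview: 9+3 = 12.
Fairview wins 15–12, a margin of 3.

3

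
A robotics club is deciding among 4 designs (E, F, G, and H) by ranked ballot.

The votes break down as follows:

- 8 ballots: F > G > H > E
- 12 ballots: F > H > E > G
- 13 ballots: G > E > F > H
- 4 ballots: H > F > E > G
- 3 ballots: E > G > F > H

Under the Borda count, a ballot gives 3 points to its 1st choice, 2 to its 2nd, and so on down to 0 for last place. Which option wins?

F

Borda scores:
  E: 8·0 + 12·1 + 13·2 + 4·1 + 3·3 = 51
  F: 8·3 + 12·3 + 13·1 + 4·2 + 3·1 = 84
  G: 8·2 + 12·0 + 13·3 + 4·0 + 3·2 = 61
  H: 8·1 + 12·2 + 13·0 + 4·3 + 3·0 = 44
F has the highest total.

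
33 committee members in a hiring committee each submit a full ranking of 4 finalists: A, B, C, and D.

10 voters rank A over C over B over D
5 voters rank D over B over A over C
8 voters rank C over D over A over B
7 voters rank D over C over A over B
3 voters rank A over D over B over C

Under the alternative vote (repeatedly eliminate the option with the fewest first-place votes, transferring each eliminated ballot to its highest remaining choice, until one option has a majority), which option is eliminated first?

B

Round 1: A 13, D 12, C 8, B 0. B has the fewest and is eliminated.
Round 2: A 13, D 12, C 8. C has the fewest and is eliminated.
Round 3: D 20, A 13. D has a majority.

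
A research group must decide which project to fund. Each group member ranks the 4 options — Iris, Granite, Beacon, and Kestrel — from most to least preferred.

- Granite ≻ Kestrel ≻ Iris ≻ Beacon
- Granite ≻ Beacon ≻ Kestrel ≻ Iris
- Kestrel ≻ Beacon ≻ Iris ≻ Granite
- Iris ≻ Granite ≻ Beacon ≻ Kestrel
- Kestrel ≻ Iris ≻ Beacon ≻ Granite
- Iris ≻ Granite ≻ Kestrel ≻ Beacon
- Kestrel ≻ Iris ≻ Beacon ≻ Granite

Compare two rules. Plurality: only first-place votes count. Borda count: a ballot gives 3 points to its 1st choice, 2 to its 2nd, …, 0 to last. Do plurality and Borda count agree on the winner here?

Plurality first-place counts: Iris 2, Granite 2, Beacon 0, Kestrel 3 → Kestrel.
Borda totals: Iris 12, Granite 10, Beacon 7, Kestrel 13 → Kestrel.
The two rules agree on Kestrel.

Yes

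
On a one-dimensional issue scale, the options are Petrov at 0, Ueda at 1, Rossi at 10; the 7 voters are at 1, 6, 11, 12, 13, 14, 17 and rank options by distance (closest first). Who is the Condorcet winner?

Rossi

With single-peaked preferences on a line, the Condorcet winner is the candidate closest to the median voter.
The median voter (position 12) is closest to Rossi at 10.
Check: Rossi vs Ueda — voters closer to Rossi: 6 of 7.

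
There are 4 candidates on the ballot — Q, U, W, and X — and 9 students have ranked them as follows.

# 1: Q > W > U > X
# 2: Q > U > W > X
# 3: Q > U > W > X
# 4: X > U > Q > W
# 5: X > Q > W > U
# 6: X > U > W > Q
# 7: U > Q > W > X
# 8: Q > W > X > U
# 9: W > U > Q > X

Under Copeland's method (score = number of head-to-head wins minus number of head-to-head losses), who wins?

Q

Pairwise results:
  Q vs U: Q wins 5–4.
  Q vs W: Q wins 7–2.
  Q vs X: Q wins 6–3.
  U vs W: U wins 5–4.
  U vs X: U wins 5–4.
  W vs X: W wins 6–3.
Copeland scores (wins − losses):
  Q: 3 − 0 = 3
  U: 2 − 1 = 1
  W: 1 − 2 = -1
  X: 0 − 3 = -3
Q has the best Copeland score.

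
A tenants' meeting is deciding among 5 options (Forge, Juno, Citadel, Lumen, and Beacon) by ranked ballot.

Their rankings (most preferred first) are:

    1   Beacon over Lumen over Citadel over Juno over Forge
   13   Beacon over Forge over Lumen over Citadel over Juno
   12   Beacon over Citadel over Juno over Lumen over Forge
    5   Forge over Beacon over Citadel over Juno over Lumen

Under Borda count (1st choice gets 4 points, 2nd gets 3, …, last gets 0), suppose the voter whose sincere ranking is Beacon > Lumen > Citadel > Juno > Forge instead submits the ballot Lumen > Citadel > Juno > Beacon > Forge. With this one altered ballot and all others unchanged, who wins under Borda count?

Borda totals with the altered ballot: Forge 59, Juno 31, Citadel 62, Lumen 42, Beacon 116.
The winner is unchanged: still Beacon.

Beacon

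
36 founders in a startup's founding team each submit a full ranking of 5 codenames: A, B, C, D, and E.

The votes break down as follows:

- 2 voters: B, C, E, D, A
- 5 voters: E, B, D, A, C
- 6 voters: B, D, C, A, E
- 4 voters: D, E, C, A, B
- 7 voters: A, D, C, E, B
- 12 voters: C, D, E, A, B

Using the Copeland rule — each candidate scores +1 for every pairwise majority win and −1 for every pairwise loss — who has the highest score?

D

Pairwise results:
  A vs B: A wins 23–13.
  A vs C: C wins 24–12.
  A vs D: D wins 29–7.
  A vs E: E wins 23–13.
  B vs C: C wins 23–13.
  B vs D: D wins 23–13.
  B vs E: E wins 28–8.
  C vs D: D wins 22–14.
  C vs E: C wins 27–9.
  D vs E: D wins 29–7.
Copeland scores (wins − losses):
  A: 1 − 3 = -2
  B: 0 − 4 = -4
  C: 3 − 1 = 2
  D: 4 − 0 = 4
  E: 2 − 2 = 0
D has the best Copeland score.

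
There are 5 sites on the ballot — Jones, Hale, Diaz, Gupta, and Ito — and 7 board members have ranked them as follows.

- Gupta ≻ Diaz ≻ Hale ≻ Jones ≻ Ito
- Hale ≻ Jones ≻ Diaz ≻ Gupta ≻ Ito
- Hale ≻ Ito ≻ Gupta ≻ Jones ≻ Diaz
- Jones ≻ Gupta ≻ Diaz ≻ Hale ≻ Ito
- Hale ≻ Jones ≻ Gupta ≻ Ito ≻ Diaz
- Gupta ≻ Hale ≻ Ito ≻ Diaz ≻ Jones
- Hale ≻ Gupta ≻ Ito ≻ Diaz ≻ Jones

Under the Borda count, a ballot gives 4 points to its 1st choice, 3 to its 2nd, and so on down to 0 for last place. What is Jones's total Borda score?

Borda scores:
  Jones: 1 + 3 + 1 + 4 + 3 + 0 + 0 = 12
  Hale: 2 + 4 + 4 + 1 + 4 + 3 + 4 = 22
  Diaz: 3 + 2 + 0 + 2 + 0 + 1 + 1 = 9
  Gupta: 4 + 1 + 2 + 3 + 2 + 4 + 3 = 19
  Ito: 0 + 0 + 3 + 0 + 1 + 2 + 2 = 8

12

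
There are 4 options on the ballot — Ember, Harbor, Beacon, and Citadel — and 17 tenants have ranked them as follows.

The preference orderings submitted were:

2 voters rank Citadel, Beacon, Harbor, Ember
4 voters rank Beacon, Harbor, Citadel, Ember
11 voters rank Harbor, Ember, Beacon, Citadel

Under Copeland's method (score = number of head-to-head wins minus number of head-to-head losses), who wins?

Pairwise results:
  Ember vs Harbor: Harbor wins 17–0.
  Ember vs Beacon: Ember wins 11–6.
  Ember vs Citadel: Ember wins 11–6.
  Harbor vs Beacon: Harbor wins 11–6.
  Harbor vs Citadel: Harbor wins 15–2.
  Beacon vs Citadel: Beacon wins 15–2.
Copeland scores (wins − losses):
  Ember: 2 − 1 = 1
  Harbor: 3 − 0 = 3
  Beacon: 1 − 2 = -1
  Citadel: 0 − 3 = -3
Harbor has the best Copeland score.

Harbor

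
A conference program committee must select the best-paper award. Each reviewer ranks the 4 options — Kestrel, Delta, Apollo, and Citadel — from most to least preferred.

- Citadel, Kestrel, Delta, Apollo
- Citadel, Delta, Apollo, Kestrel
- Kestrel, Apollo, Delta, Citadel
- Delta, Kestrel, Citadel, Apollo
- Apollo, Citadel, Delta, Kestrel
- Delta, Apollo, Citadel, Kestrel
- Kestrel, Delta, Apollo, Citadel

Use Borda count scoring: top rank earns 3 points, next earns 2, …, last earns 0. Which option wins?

Borda scores:
  Kestrel: 2 + 0 + 3 + 2 + 0 + 0 + 3 = 10
  Delta: 1 + 2 + 1 + 3 + 1 + 3 + 2 = 13
  Apollo: 0 + 1 + 2 + 0 + 3 + 2 + 1 = 9
  Citadel: 3 + 3 + 0 + 1 + 2 + 1 + 0 = 10
Delta has the highest total.

Delta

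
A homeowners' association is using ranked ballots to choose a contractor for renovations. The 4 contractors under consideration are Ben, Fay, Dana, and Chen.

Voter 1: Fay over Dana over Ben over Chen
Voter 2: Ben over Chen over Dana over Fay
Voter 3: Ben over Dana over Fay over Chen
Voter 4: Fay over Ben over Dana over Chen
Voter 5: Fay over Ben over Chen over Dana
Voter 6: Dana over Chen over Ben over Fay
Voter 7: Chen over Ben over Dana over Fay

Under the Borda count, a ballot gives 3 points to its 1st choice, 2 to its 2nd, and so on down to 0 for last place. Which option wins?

Ben

Borda scores:
  Ben: 1 + 3 + 3 + 2 + 2 + 1 + 2 = 14
  Fay: 3 + 0 + 1 + 3 + 3 + 0 + 0 = 10
  Dana: 2 + 1 + 2 + 1 + 0 + 3 + 1 = 10
  Chen: 0 + 2 + 0 + 0 + 1 + 2 + 3 = 8
Ben has the highest total.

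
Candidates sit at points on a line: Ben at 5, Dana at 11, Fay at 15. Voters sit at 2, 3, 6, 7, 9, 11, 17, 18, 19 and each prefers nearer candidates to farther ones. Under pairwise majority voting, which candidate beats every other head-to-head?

With single-peaked preferences on a line, the Condorcet winner is the candidate closest to the median voter.
The median voter (position 9) is closest to Dana at 11.
Check: Dana vs Fay — voters closer to Dana: 6 of 9.

Dana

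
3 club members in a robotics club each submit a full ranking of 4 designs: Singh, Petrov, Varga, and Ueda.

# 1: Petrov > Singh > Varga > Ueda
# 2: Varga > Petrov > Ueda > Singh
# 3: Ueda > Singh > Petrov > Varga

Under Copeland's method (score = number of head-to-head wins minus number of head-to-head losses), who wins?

Petrov

Pairwise results:
  Singh vs Petrov: Petrov wins 2–1.
  Singh vs Varga: Singh wins 2–1.
  Singh vs Ueda: Ueda wins 2–1.
  Petrov vs Varga: Petrov wins 2–1.
  Petrov vs Ueda: Petrov wins 2–1.
  Varga vs Ueda: Varga wins 2–1.
Copeland scores (wins − losses):
  Singh: 1 − 2 = -1
  Petrov: 3 − 0 = 3
  Varga: 1 − 2 = -1
  Ueda: 1 − 2 = -1
Petrov has the best Copeland score.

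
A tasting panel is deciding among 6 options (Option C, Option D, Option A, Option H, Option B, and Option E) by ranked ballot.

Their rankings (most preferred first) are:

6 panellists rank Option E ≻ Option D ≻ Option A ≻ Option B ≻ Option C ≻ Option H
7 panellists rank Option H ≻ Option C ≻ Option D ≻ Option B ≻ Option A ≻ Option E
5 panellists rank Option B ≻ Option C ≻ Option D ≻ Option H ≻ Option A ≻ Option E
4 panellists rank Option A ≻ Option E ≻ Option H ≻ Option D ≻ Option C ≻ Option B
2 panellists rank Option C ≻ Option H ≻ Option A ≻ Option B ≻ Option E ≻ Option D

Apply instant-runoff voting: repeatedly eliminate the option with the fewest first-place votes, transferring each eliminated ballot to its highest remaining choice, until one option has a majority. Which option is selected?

Round 1: Option H 7, Option E 6, Option B 5, Option A 4, Option C 2, Option D 0. Option D has the fewest and is eliminated.
Round 2: Option H 7, Option E 6, Option B 5, Option A 4, Option C 2. Option C has the fewest and is eliminated.
Round 3: Option H 9, Option E 6, Option B 5, Option A 4. Option A has the fewest and is eliminated.
Round 4: Option E 10, Option H 9, Option B 5. Option B has the fewest and is eliminated.
Round 5: Option H 14, Option E 10. Option H has a majority.

Option H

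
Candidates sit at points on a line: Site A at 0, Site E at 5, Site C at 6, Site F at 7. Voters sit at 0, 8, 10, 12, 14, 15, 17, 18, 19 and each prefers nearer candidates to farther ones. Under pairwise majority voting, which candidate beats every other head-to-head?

Site F

With single-peaked preferences on a line, the Condorcet winner is the candidate closest to the median voter.
The median voter (position 14) is closest to Site F at 7.
Check: Site F vs Site E — voters closer to Site F: 8 of 9.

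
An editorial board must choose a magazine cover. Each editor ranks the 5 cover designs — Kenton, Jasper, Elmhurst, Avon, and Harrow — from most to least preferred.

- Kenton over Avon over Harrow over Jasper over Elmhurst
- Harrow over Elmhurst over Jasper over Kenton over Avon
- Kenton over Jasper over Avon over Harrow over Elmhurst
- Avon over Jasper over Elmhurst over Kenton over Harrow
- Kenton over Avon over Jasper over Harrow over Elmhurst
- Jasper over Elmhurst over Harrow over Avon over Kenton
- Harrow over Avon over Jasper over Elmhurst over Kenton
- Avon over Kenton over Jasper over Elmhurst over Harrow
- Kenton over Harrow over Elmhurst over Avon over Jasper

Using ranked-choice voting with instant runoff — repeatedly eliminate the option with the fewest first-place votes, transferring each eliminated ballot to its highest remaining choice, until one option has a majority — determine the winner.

Kenton

Round 1: Kenton 4, Avon 2, Harrow 2, Jasper 1, Elmhurst 0. Elmhurst has the fewest and is eliminated.
Round 2: Kenton 4, Avon 2, Harrow 2, Jasper 1. Jasper has the fewest and is eliminated.
Round 3: Kenton 4, Harrow 3, Avon 2. Avon has the fewest and is eliminated.
Round 4: Kenton 6, Harrow 3. Kenton has a majority.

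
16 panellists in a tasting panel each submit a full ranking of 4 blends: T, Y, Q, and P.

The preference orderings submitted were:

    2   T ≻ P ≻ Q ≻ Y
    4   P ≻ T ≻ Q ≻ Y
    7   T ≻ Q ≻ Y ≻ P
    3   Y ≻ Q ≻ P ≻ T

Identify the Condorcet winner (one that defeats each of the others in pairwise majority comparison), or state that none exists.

Head-to-head results (16 voters total):
T vs Y: T wins 13–3.
T vs Q: T wins 13–3.
T vs P: T wins 9–7.
Y vs Q: Q wins 13–3.
Y vs P: Y wins 10–6.
Q vs P: Q wins 10–6.
T beats each rival — Y (13–3), Q (13–3), P (9–7) — so T is the Condorcet winner.

T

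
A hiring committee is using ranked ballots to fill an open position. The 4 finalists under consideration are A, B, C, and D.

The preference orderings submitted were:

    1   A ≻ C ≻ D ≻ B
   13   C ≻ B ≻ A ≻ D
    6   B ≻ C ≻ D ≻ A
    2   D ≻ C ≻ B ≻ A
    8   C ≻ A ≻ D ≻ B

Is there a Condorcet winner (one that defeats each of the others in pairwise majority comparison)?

Yes

Head-to-head results (30 voters total):
A vs B: B wins 21–9.
A vs C: C wins 29–1.
A vs D: A wins 22–8.
B vs C: C wins 24–6.
B vs D: B wins 19–11.
C vs D: C wins 28–2.
C beats each rival — A (29–1), B (24–6), D (28–2) — so C is the Condorcet winner.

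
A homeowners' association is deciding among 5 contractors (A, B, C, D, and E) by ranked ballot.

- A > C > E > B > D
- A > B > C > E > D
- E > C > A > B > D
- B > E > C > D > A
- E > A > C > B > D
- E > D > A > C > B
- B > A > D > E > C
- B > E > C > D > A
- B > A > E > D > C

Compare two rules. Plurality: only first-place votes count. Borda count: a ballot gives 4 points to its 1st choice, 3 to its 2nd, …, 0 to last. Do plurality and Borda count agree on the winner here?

No

Plurality first-place counts: A 2, B 4, C 0, D 0, E 3 → B.
Borda totals: A 21, B 22, C 15, D 8, E 24 → E.
The two rules disagree: plurality picks B, Borda picks E.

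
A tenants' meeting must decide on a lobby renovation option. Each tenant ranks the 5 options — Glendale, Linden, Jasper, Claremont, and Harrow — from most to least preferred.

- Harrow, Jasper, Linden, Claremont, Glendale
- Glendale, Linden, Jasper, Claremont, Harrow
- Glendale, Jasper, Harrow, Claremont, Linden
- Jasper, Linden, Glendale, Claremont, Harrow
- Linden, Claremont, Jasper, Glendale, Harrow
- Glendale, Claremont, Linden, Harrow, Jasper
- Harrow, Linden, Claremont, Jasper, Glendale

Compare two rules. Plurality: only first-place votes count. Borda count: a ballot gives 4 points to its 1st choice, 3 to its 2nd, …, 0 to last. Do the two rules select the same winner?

Plurality first-place counts: Glendale 3, Linden 1, Jasper 1, Claremont 0, Harrow 2 → Glendale.
Borda totals: Glendale 15, Linden 17, Jasper 15, Claremont 12, Harrow 11 → Linden.
The two rules disagree: plurality picks Glendale, Borda picks Linden.

No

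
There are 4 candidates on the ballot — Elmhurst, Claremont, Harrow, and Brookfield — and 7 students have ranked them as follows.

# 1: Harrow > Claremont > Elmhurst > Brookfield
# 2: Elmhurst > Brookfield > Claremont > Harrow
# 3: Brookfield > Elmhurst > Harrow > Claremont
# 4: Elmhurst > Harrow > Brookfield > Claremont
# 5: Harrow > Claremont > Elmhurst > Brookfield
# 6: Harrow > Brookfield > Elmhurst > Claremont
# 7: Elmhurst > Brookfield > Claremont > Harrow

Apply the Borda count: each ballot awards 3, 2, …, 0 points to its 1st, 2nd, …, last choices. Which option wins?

Elmhurst

Borda scores:
  Elmhurst: 1 + 3 + 2 + 3 + 1 + 1 + 3 = 14
  Claremont: 2 + 1 + 0 + 0 + 2 + 0 + 1 = 6
  Harrow: 3 + 0 + 1 + 2 + 3 + 3 + 0 = 12
  Brookfield: 0 + 2 + 3 + 1 + 0 + 2 + 2 = 10
Elmhurst has the highest total.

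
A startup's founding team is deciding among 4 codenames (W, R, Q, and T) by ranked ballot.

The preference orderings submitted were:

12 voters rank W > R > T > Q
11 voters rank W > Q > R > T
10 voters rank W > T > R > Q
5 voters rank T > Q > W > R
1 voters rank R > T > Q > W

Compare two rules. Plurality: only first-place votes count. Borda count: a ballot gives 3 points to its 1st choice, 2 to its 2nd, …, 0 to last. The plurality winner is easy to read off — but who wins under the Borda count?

Plurality first-place counts: W 33, R 1, Q 0, T 5 → W.
Borda totals: W 104, R 48, Q 33, T 49 → W.

W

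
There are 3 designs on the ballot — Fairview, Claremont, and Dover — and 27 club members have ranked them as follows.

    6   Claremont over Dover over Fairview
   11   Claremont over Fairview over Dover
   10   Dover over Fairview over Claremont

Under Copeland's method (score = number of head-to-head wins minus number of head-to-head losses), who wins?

Claremont

Pairwise results:
  Fairview vs Claremont: Claremont wins 17–10.
  Fairview vs Dover: Dover wins 16–11.
  Claremont vs Dover: Claremont wins 17–10.
Copeland scores (wins − losses):
  Fairview: 0 − 2 = -2
  Claremont: 2 − 0 = 2
  Dover: 1 − 1 = 0
Claremont has the best Copeland score.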